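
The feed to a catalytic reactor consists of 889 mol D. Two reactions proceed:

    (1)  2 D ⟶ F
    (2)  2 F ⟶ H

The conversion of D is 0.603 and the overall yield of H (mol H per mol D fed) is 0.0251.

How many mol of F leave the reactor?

Conversion of D: D consumed = 2ξ₁ = 0.603 × 889 → ξ₁ = 268 mol.
Yield of H: 1ξ₂ / 889 = 0.0251 → ξ₂ = 22.31 mol.
Outlet amounts (n = n₀ + Σ ν·ξ):
  D: 889 − 2(268) = 352.9
  F: 0 + 1(268) − 2(22.31) = 223.4
  H: 0 + 1(22.31) = 22.31

223 mol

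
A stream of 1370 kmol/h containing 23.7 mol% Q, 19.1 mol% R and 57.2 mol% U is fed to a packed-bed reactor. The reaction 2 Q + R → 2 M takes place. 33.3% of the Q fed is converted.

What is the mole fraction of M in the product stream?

0.0822

Q reacted = 0.333 × 324.7 = 108.1 kmol/h; ν_Q = −2, so ξ = 108.1/2 = 54.06 kmol/h.
Outlet amounts (n = n₀ + ν ξ):
  Q: 324.7 − 2(54.06) = 216.6
  R: 261.7 − 1(54.06) = 207.6
  M: 0 + 2(54.06) = 108.1
  U: 783.6 (inert)
Total out = 1316 kmol/h; y_M = 108.1 / 1316 = 0.08216.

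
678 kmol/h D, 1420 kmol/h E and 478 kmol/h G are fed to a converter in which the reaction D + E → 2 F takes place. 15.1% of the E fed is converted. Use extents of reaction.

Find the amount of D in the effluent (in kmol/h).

E reacted = 0.151 × 1420 = 214.4 kmol/h; ν_E = −1, so ξ = 214.4/1 = 214.4 kmol/h.
Outlet amounts (n = n₀ + ν ξ):
  D: 678 − 1(214.4) = 463.6
  E: 1420 − 1(214.4) = 1206
  F: 0 + 2(214.4) = 428.8
  G: 478 (inert)

464 kmol/h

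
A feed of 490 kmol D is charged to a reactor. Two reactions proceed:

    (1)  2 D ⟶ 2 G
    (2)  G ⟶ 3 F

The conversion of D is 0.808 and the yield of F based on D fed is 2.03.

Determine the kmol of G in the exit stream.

64.4 kmol

Conversion of D: D consumed = 2ξ₁ = 0.808 × 490 → ξ₁ = 198 kmol.
Yield of F: 3ξ₂ / 490 = 2.03 → ξ₂ = 331.6 kmol.
Outlet amounts (n = n₀ + Σ ν·ξ):
  D: 490 − 2(198) = 94.08
  G: 0 + 2(198) − 1(331.6) = 64.35
  F: 0 + 3(331.6) = 994.7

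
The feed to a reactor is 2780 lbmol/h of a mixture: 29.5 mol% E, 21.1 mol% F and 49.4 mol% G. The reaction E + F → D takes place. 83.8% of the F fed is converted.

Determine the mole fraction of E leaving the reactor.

F reacted = 0.838 × 586.6 = 491.6 lbmol/h; ν_F = −1, so ξ = 491.6/1 = 491.6 lbmol/h.
Outlet amounts (n = n₀ + ν ξ):
  E: 820.1 − 1(491.6) = 328.5
  F: 586.6 − 1(491.6) = 95.03
  D: 0 + 1(491.6) = 491.6
  G: 1373 (inert)
Total out = 2288 lbmol/h; y_E = 328.5 / 2288 = 0.1436.

0.144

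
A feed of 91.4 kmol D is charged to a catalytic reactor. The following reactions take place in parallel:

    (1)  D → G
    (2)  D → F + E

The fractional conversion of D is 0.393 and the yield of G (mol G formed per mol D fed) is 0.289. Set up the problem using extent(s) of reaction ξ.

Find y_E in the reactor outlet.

0.0942

Yield of G: 1ξ₁ / 91.4 = 0.289 → ξ₁ = 26.41 kmol.
Conversion of D: 1ξ₁ + 1ξ₂ = 0.393 × 91.4 = 35.92 → ξ₂ = 9.506 kmol.
Outlet amounts (n = n₀ + Σ ν·ξ):
  D: 91.4 − 1(26.41) − 1(9.506) = 55.48
  G: 0 + 1(26.41) = 26.41
  F: 0 + 1(9.506) = 9.506
  E: 0 + 1(9.506) = 9.506
Total out = 100.9 kmol; y_E = 9.506 / 100.9 = 0.0942.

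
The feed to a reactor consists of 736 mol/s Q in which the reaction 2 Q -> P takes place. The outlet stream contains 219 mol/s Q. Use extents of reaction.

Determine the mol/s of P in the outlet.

For Q: n = n₀ − 2ξ → 219 = 736 − 2ξ, giving ξ = 258.5 mol/s.
Outlet amounts (n = n₀ + ν ξ):
  Q: 736 − 2(258.5) = 219
  P: 0 + 1(258.5) = 258.5

258 mol/s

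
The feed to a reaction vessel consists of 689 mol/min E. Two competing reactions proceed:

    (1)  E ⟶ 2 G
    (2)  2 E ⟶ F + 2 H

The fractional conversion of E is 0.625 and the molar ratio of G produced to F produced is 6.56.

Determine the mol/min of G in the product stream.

535 mol/min

Conversion of E: E consumed = 0.625 × 689 = 430.6 mol/min = 1ξ₁ + 2ξ₂.
Selectivity: 2ξ₁ / (1ξ₂) = 6.56 → ξ₁ = 3.28 ξ₂.
Substitute: (1·3.28 + 2) ξ₂ = 430.6 → ξ₂ = 81.56 mol/min, ξ₁ = 267.5 mol/min.
Outlet amounts (n = n₀ + Σ ν·ξ):
  E: 689 − 1(267.5) − 2(81.56) = 258.4
  G: 0 + 2(267.5) = 535
  F: 0 + 1(81.56) = 81.56
  H: 0 + 2(81.56) = 163.1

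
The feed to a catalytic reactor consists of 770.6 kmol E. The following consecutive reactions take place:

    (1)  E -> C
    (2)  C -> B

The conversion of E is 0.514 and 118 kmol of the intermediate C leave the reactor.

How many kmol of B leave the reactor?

278 kmol

Conversion of E: E consumed = 1ξ₁ = 0.514 × 770.6 → ξ₁ = 396.1 kmol.
C balance: n_C = 0 + 1ξ₁ − 1ξ₂ = 118 → ξ₂ = (1·396.1 − 118)/1 = 278.1 kmol.
Outlet amounts (n = n₀ + Σ ν·ξ):
  E: 770.6 − 1(396.1) = 374.5
  C: 0 + 1(396.1) − 1(278.1) = 118
  B: 0 + 1(278.1) = 278.1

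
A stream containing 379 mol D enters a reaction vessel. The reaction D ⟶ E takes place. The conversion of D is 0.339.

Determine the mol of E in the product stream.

D reacted = 0.339 × 379 = 128.5 mol; ν_D = −1, so ξ = 128.5/1 = 128.5 mol.
Outlet amounts (n = n₀ + ν ξ):
  D: 379 − 1(128.5) = 250.5
  E: 0 + 1(128.5) = 128.5

128 mol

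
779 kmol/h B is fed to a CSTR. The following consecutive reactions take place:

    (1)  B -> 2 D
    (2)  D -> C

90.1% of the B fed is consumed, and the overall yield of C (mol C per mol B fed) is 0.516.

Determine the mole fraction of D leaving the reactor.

0.676

Conversion of B: B consumed = 1ξ₁ = 0.901 × 779 → ξ₁ = 701.9 kmol/h.
Yield of C: 1ξ₂ / 779 = 0.516 → ξ₂ = 402 kmol/h.
Outlet amounts (n = n₀ + Σ ν·ξ):
  B: 779 − 1(701.9) = 77.12
  D: 0 + 2(701.9) − 1(402) = 1002
  C: 0 + 1(402) = 402
Total out = 1481 kmol/h; y_D = 1002 / 1481 = 0.6765.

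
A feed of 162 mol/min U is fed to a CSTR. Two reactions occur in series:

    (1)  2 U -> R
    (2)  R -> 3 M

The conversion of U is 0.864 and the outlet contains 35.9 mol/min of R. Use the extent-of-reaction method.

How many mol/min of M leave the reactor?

102 mol/min

Conversion of U: U consumed = 2ξ₁ = 0.864 × 162 → ξ₁ = 69.98 mol/min.
R balance: n_R = 0 + 1ξ₁ − 1ξ₂ = 35.9 → ξ₂ = (1·69.98 − 35.9)/1 = 34.08 mol/min.
Outlet amounts (n = n₀ + Σ ν·ξ):
  U: 162 − 2(69.98) = 22.03
  R: 0 + 1(69.98) − 1(34.08) = 35.9
  M: 0 + 3(34.08) = 102.3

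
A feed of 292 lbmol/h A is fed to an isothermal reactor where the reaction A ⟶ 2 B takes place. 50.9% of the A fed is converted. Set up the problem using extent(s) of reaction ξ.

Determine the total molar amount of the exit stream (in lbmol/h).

A reacted = 0.509 × 292 = 148.6 lbmol/h; ν_A = −1, so ξ = 148.6/1 = 148.6 lbmol/h.
Outlet amounts (n = n₀ + ν ξ):
  A: 292 − 1(148.6) = 143.4
  B: 0 + 2(148.6) = 297.3
Total out = 143.4 + 297.3 = 440.6 lbmol/h.

441 lbmol/h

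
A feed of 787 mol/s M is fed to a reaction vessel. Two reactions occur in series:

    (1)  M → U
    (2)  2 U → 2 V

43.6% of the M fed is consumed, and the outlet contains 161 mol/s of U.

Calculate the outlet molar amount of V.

Conversion of M: M consumed = 1ξ₁ = 0.436 × 787 → ξ₁ = 343.1 mol/s.
U balance: n_U = 0 + 1ξ₁ − 2ξ₂ = 161 → ξ₂ = (1·343.1 − 161)/2 = 91.07 mol/s.
Outlet amounts (n = n₀ + Σ ν·ξ):
  M: 787 − 1(343.1) = 443.9
  U: 0 + 1(343.1) − 2(91.07) = 161
  V: 0 + 2(91.07) = 182.1

182 mol/s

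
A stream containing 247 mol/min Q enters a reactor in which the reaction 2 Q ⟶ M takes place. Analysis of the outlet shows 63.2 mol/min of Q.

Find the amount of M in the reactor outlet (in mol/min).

For Q: n = n₀ − 2ξ → 63.2 = 247 − 2ξ, giving ξ = 91.9 mol/min.
Outlet amounts (n = n₀ + ν ξ):
  Q: 247 − 2(91.9) = 63.2
  M: 0 + 1(91.9) = 91.9

91.9 mol/min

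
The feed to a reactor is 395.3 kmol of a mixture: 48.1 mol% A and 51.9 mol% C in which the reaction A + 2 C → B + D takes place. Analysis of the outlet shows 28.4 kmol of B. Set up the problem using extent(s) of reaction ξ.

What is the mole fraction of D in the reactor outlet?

For B: n = n₀ + 1ξ → 28.4 = 0 + 1ξ, giving ξ = 28.4 kmol.
Outlet amounts (n = n₀ + ν ξ):
  A: 190.1 − 1(28.4) = 161.7
  C: 205.2 − 2(28.4) = 148.4
  B: 0 + 1(28.4) = 28.4
  D: 0 + 1(28.4) = 28.4
Total out = 366.9 kmol; y_D = 28.4 / 366.9 = 0.07741.

0.0774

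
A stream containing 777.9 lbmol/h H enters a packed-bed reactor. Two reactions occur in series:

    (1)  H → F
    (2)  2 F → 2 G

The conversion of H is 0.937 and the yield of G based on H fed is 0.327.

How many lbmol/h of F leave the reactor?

475 lbmol/h

Conversion of H: H consumed = 1ξ₁ = 0.937 × 777.9 → ξ₁ = 728.9 lbmol/h.
Yield of G: 2ξ₂ / 777.9 = 0.327 → ξ₂ = 127.2 lbmol/h.
Outlet amounts (n = n₀ + Σ ν·ξ):
  H: 777.9 − 1(728.9) = 49.01
  F: 0 + 1(728.9) − 2(127.2) = 474.5
  G: 0 + 2(127.2) = 254.4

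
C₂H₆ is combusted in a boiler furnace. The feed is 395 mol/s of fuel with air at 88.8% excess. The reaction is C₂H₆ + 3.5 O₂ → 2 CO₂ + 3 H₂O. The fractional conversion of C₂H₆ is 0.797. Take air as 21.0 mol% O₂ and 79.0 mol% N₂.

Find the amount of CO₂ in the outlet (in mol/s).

630 mol/s

Stoichiometric O₂ = 3.5 × 395 = 1382 mol/s; O₂ fed = 1382 × 1.888 = 2610 mol/s.
N₂ fed = 2610 × 79/21 = 9819 mol/s.
Fuel reacted = 0.797 × 395 → ξ = 314.8 mol/s.
Outlet (n = n₀ + ν ξ):
  C₂H₆: 395 − 1(314.8) = 80.19
  O₂: 2610 − 3.5(314.8) = 1508
  N₂: 9819 (inert)
  CO₂: 0 + 2(314.8) = 629.6
  H₂O: 0 + 3(314.8) = 944.4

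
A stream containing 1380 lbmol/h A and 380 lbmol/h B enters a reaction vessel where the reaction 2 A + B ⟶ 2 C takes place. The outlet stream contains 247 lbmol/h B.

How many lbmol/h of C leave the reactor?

For B: n = n₀ − 1ξ → 247 = 380 − 1ξ, giving ξ = 133 lbmol/h.
Outlet amounts (n = n₀ + ν ξ):
  A: 1380 − 2(133) = 1114
  B: 380 − 1(133) = 247
  C: 0 + 2(133) = 266

266 lbmol/h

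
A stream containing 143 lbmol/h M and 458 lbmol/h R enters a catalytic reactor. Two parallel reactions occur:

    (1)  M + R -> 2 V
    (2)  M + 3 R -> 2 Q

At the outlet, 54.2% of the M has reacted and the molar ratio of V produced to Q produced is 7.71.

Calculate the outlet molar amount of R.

363 lbmol/h

Conversion of M: M consumed = 0.542 × 143 = 77.51 lbmol/h = 1ξ₁ + 1ξ₂.
Selectivity: 2ξ₁ / (2ξ₂) = 7.71 → ξ₁ = 7.71 ξ₂.
Substitute: (1·7.71 + 1) ξ₂ = 77.51 → ξ₂ = 8.899 lbmol/h, ξ₁ = 68.61 lbmol/h.
Outlet amounts (n = n₀ + Σ ν·ξ):
  M: 143 − 1(68.61) − 1(8.899) = 65.49
  R: 458 − 1(68.61) − 3(8.899) = 362.7
  V: 0 + 2(68.61) = 137.2
  Q: 0 + 2(8.899) = 17.8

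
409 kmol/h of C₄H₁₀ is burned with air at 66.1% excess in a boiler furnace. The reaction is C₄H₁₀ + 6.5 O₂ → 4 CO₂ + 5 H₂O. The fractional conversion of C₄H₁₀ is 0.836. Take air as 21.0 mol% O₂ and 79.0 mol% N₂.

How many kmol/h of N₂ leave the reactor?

Stoichiometric O₂ = 6.5 × 409 = 2658 kmol/h; O₂ fed = 2658 × 1.661 = 4416 kmol/h.
N₂ fed = 4416 × 79/21 = 16610 kmol/h.
Fuel reacted = 0.836 × 409 → ξ = 341.9 kmol/h.
Outlet (n = n₀ + ν ξ):
  C₄H₁₀: 409 − 1(341.9) = 67.08
  O₂: 4416 − 6.5(341.9) = 2193
  N₂: 16610 (inert)
  CO₂: 0 + 4(341.9) = 1368
  H₂O: 0 + 5(341.9) = 1710

16600 kmol/h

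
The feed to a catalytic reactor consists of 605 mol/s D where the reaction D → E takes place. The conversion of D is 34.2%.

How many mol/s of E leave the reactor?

D reacted = 0.342 × 605 = 206.9 mol/s; ν_D = −1, so ξ = 206.9/1 = 206.9 mol/s.
Outlet amounts (n = n₀ + ν ξ):
  D: 605 − 1(206.9) = 398.1
  E: 0 + 1(206.9) = 206.9

207 mol/s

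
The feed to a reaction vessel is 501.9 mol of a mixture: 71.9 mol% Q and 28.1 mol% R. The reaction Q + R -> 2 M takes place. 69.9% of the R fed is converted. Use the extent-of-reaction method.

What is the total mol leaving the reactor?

R reacted = 0.699 × 141 = 98.58 mol; ν_R = −1, so ξ = 98.58/1 = 98.58 mol.
Outlet amounts (n = n₀ + ν ξ):
  Q: 360.9 − 1(98.58) = 262.3
  R: 141 − 1(98.58) = 42.45
  M: 0 + 2(98.58) = 197.2
Total out = 262.3 + 42.45 + 197.2 = 501.9 mol.

502 mol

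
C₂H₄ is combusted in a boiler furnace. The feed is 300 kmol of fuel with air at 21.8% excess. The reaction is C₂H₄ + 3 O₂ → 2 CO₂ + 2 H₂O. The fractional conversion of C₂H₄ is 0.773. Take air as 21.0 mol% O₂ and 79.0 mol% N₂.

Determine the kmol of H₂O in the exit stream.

Stoichiometric O₂ = 3 × 300 = 900 kmol; O₂ fed = 900 × 1.218 = 1096 kmol.
N₂ fed = 1096 × 79/21 = 4124 kmol.
Fuel reacted = 0.773 × 300 → ξ = 231.9 kmol.
Outlet (n = n₀ + ν ξ):
  C₂H₄: 300 − 1(231.9) = 68.1
  O₂: 1096 − 3(231.9) = 400.5
  N₂: 4124 (inert)
  CO₂: 0 + 2(231.9) = 463.8
  H₂O: 0 + 2(231.9) = 463.8

464 kmol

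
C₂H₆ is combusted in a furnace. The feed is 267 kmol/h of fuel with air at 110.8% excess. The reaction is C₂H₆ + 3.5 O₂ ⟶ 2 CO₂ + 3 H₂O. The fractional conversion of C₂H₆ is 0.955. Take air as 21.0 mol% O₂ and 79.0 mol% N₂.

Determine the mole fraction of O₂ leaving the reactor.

0.11

Stoichiometric O₂ = 3.5 × 267 = 934.5 kmol/h; O₂ fed = 934.5 × 2.108 = 1970 kmol/h.
N₂ fed = 1970 × 79/21 = 7411 kmol/h.
Fuel reacted = 0.955 × 267 → ξ = 255 kmol/h.
Outlet (n = n₀ + ν ξ):
  C₂H₆: 267 − 1(255) = 12.02
  O₂: 1970 − 3.5(255) = 1077
  N₂: 7411 (inert)
  CO₂: 0 + 2(255) = 510
  H₂O: 0 + 3(255) = 765
Total out = 9775 kmol/h; y_O₂ = 1077 / 9775 = 0.1102.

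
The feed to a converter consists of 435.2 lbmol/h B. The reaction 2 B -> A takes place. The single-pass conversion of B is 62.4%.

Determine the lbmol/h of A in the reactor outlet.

B reacted = 0.624 × 435.2 = 271.6 lbmol/h; ν_B = −2, so ξ = 271.6/2 = 135.8 lbmol/h.
Outlet amounts (n = n₀ + ν ξ):
  B: 435.2 − 2(135.8) = 163.6
  A: 0 + 1(135.8) = 135.8

136 lbmol/h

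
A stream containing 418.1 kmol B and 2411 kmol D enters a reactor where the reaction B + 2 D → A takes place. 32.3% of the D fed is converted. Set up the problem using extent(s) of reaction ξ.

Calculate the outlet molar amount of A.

D reacted = 0.323 × 2411 = 778.8 kmol; ν_D = −2, so ξ = 778.8/2 = 389.4 kmol.
Outlet amounts (n = n₀ + ν ξ):
  B: 418.1 − 1(389.4) = 28.72
  D: 2411 − 2(389.4) = 1632
  A: 0 + 1(389.4) = 389.4

389 kmol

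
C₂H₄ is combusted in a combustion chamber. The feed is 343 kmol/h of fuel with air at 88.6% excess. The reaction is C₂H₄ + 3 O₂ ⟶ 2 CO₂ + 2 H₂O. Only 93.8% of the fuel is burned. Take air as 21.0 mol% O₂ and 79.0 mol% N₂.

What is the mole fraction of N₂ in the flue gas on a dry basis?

Stoichiometric O₂ = 3 × 343 = 1029 kmol/h; O₂ fed = 1029 × 1.886 = 1941 kmol/h.
N₂ fed = 1941 × 79/21 = 7301 kmol/h.
Fuel reacted = 0.938 × 343 → ξ = 321.7 kmol/h.
Outlet (n = n₀ + ν ξ):
  C₂H₄: 343 − 1(321.7) = 21.27
  O₂: 1941 − 3(321.7) = 975.5
  N₂: 7301 (inert)
  CO₂: 0 + 2(321.7) = 643.5
  H₂O: 0 + 2(321.7) = 643.5
Dry total = 8941 kmol/h; y_N₂ (dry) = 7301 / 8941 = 0.8165.

0.817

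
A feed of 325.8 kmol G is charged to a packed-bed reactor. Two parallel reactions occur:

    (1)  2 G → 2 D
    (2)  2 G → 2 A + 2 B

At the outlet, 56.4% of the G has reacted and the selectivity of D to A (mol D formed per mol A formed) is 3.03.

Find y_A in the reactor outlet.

0.123

Conversion of G: G consumed = 0.564 × 325.8 = 183.8 kmol = 2ξ₁ + 2ξ₂.
Selectivity: 2ξ₁ / (2ξ₂) = 3.03 → ξ₁ = 3.03 ξ₂.
Substitute: (2·3.03 + 2) ξ₂ = 183.8 → ξ₂ = 22.8 kmol, ξ₁ = 69.08 kmol.
Outlet amounts (n = n₀ + Σ ν·ξ):
  G: 325.8 − 2(69.08) − 2(22.8) = 142
  D: 0 + 2(69.08) = 138.2
  A: 0 + 2(22.8) = 45.6
  B: 0 + 2(22.8) = 45.6
Total out = 371.4 kmol; y_A = 45.6 / 371.4 = 0.1228.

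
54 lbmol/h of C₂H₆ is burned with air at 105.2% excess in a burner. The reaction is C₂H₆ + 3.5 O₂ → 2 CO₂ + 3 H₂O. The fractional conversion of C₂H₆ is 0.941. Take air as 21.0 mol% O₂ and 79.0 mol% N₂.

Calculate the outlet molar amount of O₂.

Stoichiometric O₂ = 3.5 × 54 = 189 lbmol/h; O₂ fed = 189 × 2.052 = 387.8 lbmol/h.
N₂ fed = 387.8 × 79/21 = 1459 lbmol/h.
Fuel reacted = 0.941 × 54 → ξ = 50.81 lbmol/h.
Outlet (n = n₀ + ν ξ):
  C₂H₆: 54 − 1(50.81) = 3.186
  O₂: 387.8 − 3.5(50.81) = 210
  N₂: 1459 (inert)
  CO₂: 0 + 2(50.81) = 101.6
  H₂O: 0 + 3(50.81) = 152.4

210 lbmol/h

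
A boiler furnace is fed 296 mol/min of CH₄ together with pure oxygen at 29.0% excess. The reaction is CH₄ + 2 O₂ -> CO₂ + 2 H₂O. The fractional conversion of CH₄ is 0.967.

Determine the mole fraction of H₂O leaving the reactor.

0.54

Stoichiometric O₂ = 2 × 296 = 592 mol/min; O₂ fed = 592 × 1.290 = 763.7 mol/min.
Fuel reacted = 0.967 × 296 → ξ = 286.2 mol/min.
Outlet (n = n₀ + ν ξ):
  CH₄: 296 − 1(286.2) = 9.768
  O₂: 763.7 − 2(286.2) = 191.2
  CO₂: 0 + 1(286.2) = 286.2
  H₂O: 0 + 2(286.2) = 572.5
Total out = 1060 mol/min; y_H₂O = 572.5 / 1060 = 0.5402.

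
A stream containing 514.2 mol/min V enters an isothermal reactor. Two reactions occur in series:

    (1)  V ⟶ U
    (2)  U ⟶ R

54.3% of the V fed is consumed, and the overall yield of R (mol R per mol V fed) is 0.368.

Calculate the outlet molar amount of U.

Conversion of V: V consumed = 1ξ₁ = 0.543 × 514.2 → ξ₁ = 279.2 mol/min.
Yield of R: 1ξ₂ / 514.2 = 0.368 → ξ₂ = 189.2 mol/min.
Outlet amounts (n = n₀ + Σ ν·ξ):
  V: 514.2 − 1(279.2) = 235
  U: 0 + 1(279.2) − 1(189.2) = 89.99
  R: 0 + 1(189.2) = 189.2

90 mol/min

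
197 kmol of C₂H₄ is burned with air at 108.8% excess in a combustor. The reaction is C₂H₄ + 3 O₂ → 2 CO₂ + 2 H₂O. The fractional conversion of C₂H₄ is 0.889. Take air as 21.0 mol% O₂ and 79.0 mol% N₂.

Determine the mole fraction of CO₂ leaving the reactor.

Stoichiometric O₂ = 3 × 197 = 591 kmol; O₂ fed = 591 × 2.088 = 1234 kmol.
N₂ fed = 1234 × 79/21 = 4642 kmol.
Fuel reacted = 0.889 × 197 → ξ = 175.1 kmol.
Outlet (n = n₀ + ν ξ):
  C₂H₄: 197 − 1(175.1) = 21.87
  O₂: 1234 − 3(175.1) = 708.6
  N₂: 4642 (inert)
  CO₂: 0 + 2(175.1) = 350.3
  H₂O: 0 + 2(175.1) = 350.3
Total out = 6073 kmol; y_CO₂ = 350.3 / 6073 = 0.05767.

0.0577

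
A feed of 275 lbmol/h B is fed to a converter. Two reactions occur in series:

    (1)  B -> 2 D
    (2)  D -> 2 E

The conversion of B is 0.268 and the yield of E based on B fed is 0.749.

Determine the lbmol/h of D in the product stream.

44.4 lbmol/h

Conversion of B: B consumed = 1ξ₁ = 0.268 × 275 → ξ₁ = 73.7 lbmol/h.
Yield of E: 2ξ₂ / 275 = 0.749 → ξ₂ = 103 lbmol/h.
Outlet amounts (n = n₀ + Σ ν·ξ):
  B: 275 − 1(73.7) = 201.3
  D: 0 + 2(73.7) − 1(103) = 44.41
  E: 0 + 2(103) = 206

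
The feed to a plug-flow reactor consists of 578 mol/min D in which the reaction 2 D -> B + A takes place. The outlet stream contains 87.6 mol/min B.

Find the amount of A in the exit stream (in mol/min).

For B: n = n₀ + 1ξ → 87.6 = 0 + 1ξ, giving ξ = 87.6 mol/min.
Outlet amounts (n = n₀ + ν ξ):
  D: 578 − 2(87.6) = 402.8
  B: 0 + 1(87.6) = 87.6
  A: 0 + 1(87.6) = 87.6

87.6 mol/min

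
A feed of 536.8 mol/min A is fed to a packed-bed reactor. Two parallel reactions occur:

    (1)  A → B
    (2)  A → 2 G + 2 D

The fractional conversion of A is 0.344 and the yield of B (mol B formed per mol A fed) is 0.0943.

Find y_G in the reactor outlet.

0.286

Yield of B: 1ξ₁ / 536.8 = 0.0943 → ξ₁ = 50.62 mol/min.
Conversion of A: 1ξ₁ + 1ξ₂ = 0.344 × 536.8 = 184.7 → ξ₂ = 134 mol/min.
Outlet amounts (n = n₀ + Σ ν·ξ):
  A: 536.8 − 1(50.62) − 1(134) = 352.1
  B: 0 + 1(50.62) = 50.62
  G: 0 + 2(134) = 268.1
  D: 0 + 2(134) = 268.1
Total out = 938.9 mol/min; y_G = 268.1 / 938.9 = 0.2855.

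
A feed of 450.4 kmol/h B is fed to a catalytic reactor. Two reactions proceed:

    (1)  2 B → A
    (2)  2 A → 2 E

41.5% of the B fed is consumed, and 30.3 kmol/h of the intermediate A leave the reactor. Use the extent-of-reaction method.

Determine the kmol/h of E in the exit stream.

Conversion of B: B consumed = 2ξ₁ = 0.415 × 450.4 → ξ₁ = 93.46 kmol/h.
A balance: n_A = 0 + 1ξ₁ − 2ξ₂ = 30.3 → ξ₂ = (1·93.46 − 30.3)/2 = 31.58 kmol/h.
Outlet amounts (n = n₀ + Σ ν·ξ):
  B: 450.4 − 2(93.46) = 263.5
  A: 0 + 1(93.46) − 2(31.58) = 30.3
  E: 0 + 2(31.58) = 63.16

63.2 kmol/h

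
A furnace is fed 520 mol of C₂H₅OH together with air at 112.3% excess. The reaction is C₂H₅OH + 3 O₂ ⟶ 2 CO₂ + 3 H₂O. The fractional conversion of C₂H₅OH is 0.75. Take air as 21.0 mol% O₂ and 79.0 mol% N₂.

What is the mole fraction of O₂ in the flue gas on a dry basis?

0.138

Stoichiometric O₂ = 3 × 520 = 1560 mol; O₂ fed = 1560 × 2.123 = 3312 mol.
N₂ fed = 3312 × 79/21 = 12460 mol.
Fuel reacted = 0.75 × 520 → ξ = 390 mol.
Outlet (n = n₀ + ν ξ):
  C₂H₅OH: 520 − 1(390) = 130
  O₂: 3312 − 3(390) = 2142
  N₂: 12460 (inert)
  CO₂: 0 + 2(390) = 780
  H₂O: 0 + 3(390) = 1170
Dry total = 15510 mol; y_O₂ (dry) = 2142 / 15510 = 0.1381.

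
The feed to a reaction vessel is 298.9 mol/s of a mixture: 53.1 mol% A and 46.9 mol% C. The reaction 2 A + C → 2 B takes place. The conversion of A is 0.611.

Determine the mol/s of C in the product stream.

91.7 mol/s

A reacted = 0.611 × 158.7 = 96.98 mol/s; ν_A = −2, so ξ = 96.98/2 = 48.49 mol/s.
Outlet amounts (n = n₀ + ν ξ):
  A: 158.7 − 2(48.49) = 61.74
  C: 140.2 − 1(48.49) = 91.7
  B: 0 + 2(48.49) = 96.98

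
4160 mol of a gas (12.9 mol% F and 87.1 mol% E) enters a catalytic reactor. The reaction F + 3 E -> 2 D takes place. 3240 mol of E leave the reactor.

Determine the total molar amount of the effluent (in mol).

3900 mol

For E: n = n₀ − 3ξ → 3240 = 3623 − 3ξ, giving ξ = 127.8 mol.
Outlet amounts (n = n₀ + ν ξ):
  F: 536.6 − 1(127.8) = 408.9
  E: 3623 − 3(127.8) = 3240
  D: 0 + 2(127.8) = 255.6
Total out = 408.9 + 3240 + 255.6 = 3904 mol.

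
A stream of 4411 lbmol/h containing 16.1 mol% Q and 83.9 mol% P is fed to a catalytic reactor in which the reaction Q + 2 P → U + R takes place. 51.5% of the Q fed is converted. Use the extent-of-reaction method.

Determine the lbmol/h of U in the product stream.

366 lbmol/h

Q reacted = 0.515 × 710.2 = 365.7 lbmol/h; ν_Q = −1, so ξ = 365.7/1 = 365.7 lbmol/h.
Outlet amounts (n = n₀ + ν ξ):
  Q: 710.2 − 1(365.7) = 344.4
  P: 3701 − 2(365.7) = 2969
  U: 0 + 1(365.7) = 365.7
  R: 0 + 1(365.7) = 365.7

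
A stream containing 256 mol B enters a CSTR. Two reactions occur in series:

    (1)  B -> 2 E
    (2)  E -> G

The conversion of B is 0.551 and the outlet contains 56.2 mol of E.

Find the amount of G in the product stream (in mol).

226 mol

Conversion of B: B consumed = 1ξ₁ = 0.551 × 256 → ξ₁ = 141.1 mol.
E balance: n_E = 0 + 2ξ₁ − 1ξ₂ = 56.2 → ξ₂ = (2·141.1 − 56.2)/1 = 225.9 mol.
Outlet amounts (n = n₀ + Σ ν·ξ):
  B: 256 − 1(141.1) = 114.9
  E: 0 + 2(141.1) − 1(225.9) = 56.2
  G: 0 + 1(225.9) = 225.9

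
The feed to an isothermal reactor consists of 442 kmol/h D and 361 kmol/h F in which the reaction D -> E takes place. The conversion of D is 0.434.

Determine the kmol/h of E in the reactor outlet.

192 kmol/h

D reacted = 0.434 × 442 = 191.8 kmol/h; ν_D = −1, so ξ = 191.8/1 = 191.8 kmol/h.
Outlet amounts (n = n₀ + ν ξ):
  D: 442 − 1(191.8) = 250.2
  E: 0 + 1(191.8) = 191.8
  F: 361 (inert)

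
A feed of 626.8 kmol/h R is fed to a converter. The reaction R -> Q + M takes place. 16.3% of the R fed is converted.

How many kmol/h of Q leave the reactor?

R reacted = 0.163 × 626.8 = 102.2 kmol/h; ν_R = −1, so ξ = 102.2/1 = 102.2 kmol/h.
Outlet amounts (n = n₀ + ν ξ):
  R: 626.8 − 1(102.2) = 524.6
  Q: 0 + 1(102.2) = 102.2
  M: 0 + 1(102.2) = 102.2

102 kmol/h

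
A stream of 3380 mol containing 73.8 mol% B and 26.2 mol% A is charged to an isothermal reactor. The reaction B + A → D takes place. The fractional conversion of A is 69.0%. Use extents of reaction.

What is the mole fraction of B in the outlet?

0.68

A reacted = 0.69 × 885.6 = 611 mol; ν_A = −1, so ξ = 611/1 = 611 mol.
Outlet amounts (n = n₀ + ν ξ):
  B: 2494 − 1(611) = 1883
  A: 885.6 − 1(611) = 274.5
  D: 0 + 1(611) = 611
Total out = 2769 mol; y_B = 1883 / 2769 = 0.6802.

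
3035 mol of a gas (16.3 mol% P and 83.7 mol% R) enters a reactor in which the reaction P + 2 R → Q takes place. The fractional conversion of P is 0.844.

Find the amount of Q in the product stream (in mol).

P reacted = 0.844 × 494.7 = 417.5 mol; ν_P = −1, so ξ = 417.5/1 = 417.5 mol.
Outlet amounts (n = n₀ + ν ξ):
  P: 494.7 − 1(417.5) = 77.17
  R: 2540 − 2(417.5) = 1705
  Q: 0 + 1(417.5) = 417.5

418 mol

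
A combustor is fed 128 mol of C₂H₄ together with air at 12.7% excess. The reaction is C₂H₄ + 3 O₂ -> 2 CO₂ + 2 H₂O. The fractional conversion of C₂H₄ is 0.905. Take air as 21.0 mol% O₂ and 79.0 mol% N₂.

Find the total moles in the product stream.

Stoichiometric O₂ = 3 × 128 = 384 mol; O₂ fed = 384 × 1.127 = 432.8 mol.
N₂ fed = 432.8 × 79/21 = 1628 mol.
Fuel reacted = 0.905 × 128 → ξ = 115.8 mol.
Outlet (n = n₀ + ν ξ):
  C₂H₄: 128 − 1(115.8) = 12.16
  O₂: 432.8 − 3(115.8) = 85.25
  N₂: 1628 (inert)
  CO₂: 0 + 2(115.8) = 231.7
  H₂O: 0 + 2(115.8) = 231.7
Total out = 12.16 + 85.25 + 1628 + 231.7 + 231.7 = 2189 mol.

2190 mol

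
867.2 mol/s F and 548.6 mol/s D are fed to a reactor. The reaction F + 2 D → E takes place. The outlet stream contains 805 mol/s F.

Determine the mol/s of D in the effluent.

424 mol/s

For F: n = n₀ − 1ξ → 805 = 867.2 − 1ξ, giving ξ = 62.2 mol/s.
Outlet amounts (n = n₀ + ν ξ):
  F: 867.2 − 1(62.2) = 805
  D: 548.6 − 2(62.2) = 424.2
  E: 0 + 1(62.2) = 62.2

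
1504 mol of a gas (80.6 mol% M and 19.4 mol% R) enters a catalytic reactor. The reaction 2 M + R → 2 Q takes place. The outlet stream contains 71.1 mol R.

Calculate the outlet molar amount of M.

771 mol

For R: n = n₀ − 1ξ → 71.1 = 291.8 − 1ξ, giving ξ = 220.7 mol.
Outlet amounts (n = n₀ + ν ξ):
  M: 1212 − 2(220.7) = 770.9
  R: 291.8 − 1(220.7) = 71.1
  Q: 0 + 2(220.7) = 441.4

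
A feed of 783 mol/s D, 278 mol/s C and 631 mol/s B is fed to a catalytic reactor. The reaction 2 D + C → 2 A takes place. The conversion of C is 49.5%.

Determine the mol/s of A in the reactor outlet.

275 mol/s

C reacted = 0.495 × 278 = 137.6 mol/s; ν_C = −1, so ξ = 137.6/1 = 137.6 mol/s.
Outlet amounts (n = n₀ + ν ξ):
  D: 783 − 2(137.6) = 507.8
  C: 278 − 1(137.6) = 140.4
  A: 0 + 2(137.6) = 275.2
  B: 631 (inert)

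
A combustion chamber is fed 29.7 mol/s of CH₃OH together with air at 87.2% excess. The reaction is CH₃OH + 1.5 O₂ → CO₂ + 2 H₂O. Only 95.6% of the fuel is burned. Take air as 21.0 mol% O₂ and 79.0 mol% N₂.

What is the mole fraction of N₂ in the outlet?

0.711

Stoichiometric O₂ = 1.5 × 29.7 = 44.55 mol/s; O₂ fed = 44.55 × 1.872 = 83.4 mol/s.
N₂ fed = 83.4 × 79/21 = 313.7 mol/s.
Fuel reacted = 0.956 × 29.7 → ξ = 28.39 mol/s.
Outlet (n = n₀ + ν ξ):
  CH₃OH: 29.7 − 1(28.39) = 1.307
  O₂: 83.4 − 1.5(28.39) = 40.81
  N₂: 313.7 (inert)
  CO₂: 0 + 1(28.39) = 28.39
  H₂O: 0 + 2(28.39) = 56.79
Total out = 441 mol/s; y_N₂ = 313.7 / 441 = 0.7114.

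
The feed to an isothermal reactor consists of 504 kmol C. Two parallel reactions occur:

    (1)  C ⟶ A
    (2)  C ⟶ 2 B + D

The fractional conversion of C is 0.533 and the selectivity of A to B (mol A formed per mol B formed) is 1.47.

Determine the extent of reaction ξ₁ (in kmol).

Conversion of C: C consumed = 0.533 × 504 = 268.6 kmol = 1ξ₁ + 1ξ₂.
Selectivity: 1ξ₁ / (2ξ₂) = 1.47 → ξ₁ = 2.94 ξ₂.
Substitute: (1·2.94 + 1) ξ₂ = 268.6 → ξ₂ = 68.18 kmol, ξ₁ = 200.5 kmol.
Outlet amounts (n = n₀ + Σ ν·ξ):
  C: 504 − 1(200.5) − 1(68.18) = 235.4
  A: 0 + 1(200.5) = 200.5
  B: 0 + 2(68.18) = 136.4
  D: 0 + 1(68.18) = 68.18

ξ₁ = 200 kmol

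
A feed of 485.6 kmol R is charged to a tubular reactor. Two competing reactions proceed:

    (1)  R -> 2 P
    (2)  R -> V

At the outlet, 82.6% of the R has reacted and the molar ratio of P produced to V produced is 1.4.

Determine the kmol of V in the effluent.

236 kmol

Conversion of R: R consumed = 0.826 × 485.6 = 401.1 kmol = 1ξ₁ + 1ξ₂.
Selectivity: 2ξ₁ / (1ξ₂) = 1.4 → ξ₁ = 0.7 ξ₂.
Substitute: (1·0.7 + 1) ξ₂ = 401.1 → ξ₂ = 235.9 kmol, ξ₁ = 165.2 kmol.
Outlet amounts (n = n₀ + Σ ν·ξ):
  R: 485.6 − 1(165.2) − 1(235.9) = 84.49
  P: 0 + 2(165.2) = 330.3
  V: 0 + 1(235.9) = 235.9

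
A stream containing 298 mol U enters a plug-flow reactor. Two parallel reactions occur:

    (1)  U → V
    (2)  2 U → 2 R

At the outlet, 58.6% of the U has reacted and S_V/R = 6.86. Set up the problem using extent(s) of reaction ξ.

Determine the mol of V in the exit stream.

152 mol

Conversion of U: U consumed = 0.586 × 298 = 174.6 mol = 1ξ₁ + 2ξ₂.
Selectivity: 1ξ₁ / (2ξ₂) = 6.86 → ξ₁ = 13.72 ξ₂.
Substitute: (1·13.72 + 2) ξ₂ = 174.6 → ξ₂ = 11.11 mol, ξ₁ = 152.4 mol.
Outlet amounts (n = n₀ + Σ ν·ξ):
  U: 298 − 1(152.4) − 2(11.11) = 123.4
  V: 0 + 1(152.4) = 152.4
  R: 0 + 2(11.11) = 22.22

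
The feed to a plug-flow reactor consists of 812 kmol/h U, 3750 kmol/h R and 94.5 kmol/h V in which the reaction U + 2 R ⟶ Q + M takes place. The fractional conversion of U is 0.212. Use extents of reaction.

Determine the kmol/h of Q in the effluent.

172 kmol/h

U reacted = 0.212 × 812 = 172.1 kmol/h; ν_U = −1, so ξ = 172.1/1 = 172.1 kmol/h.
Outlet amounts (n = n₀ + ν ξ):
  U: 812 − 1(172.1) = 639.9
  R: 3750 − 2(172.1) = 3406
  Q: 0 + 1(172.1) = 172.1
  M: 0 + 1(172.1) = 172.1
  V: 94.5 (inert)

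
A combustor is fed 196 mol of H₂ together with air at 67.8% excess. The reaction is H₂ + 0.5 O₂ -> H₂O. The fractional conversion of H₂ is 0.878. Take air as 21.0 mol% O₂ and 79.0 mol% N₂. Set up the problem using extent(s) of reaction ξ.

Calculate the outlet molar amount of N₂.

Stoichiometric O₂ = 0.5 × 196 = 98 mol; O₂ fed = 98 × 1.678 = 164.4 mol.
N₂ fed = 164.4 × 79/21 = 618.6 mol.
Fuel reacted = 0.878 × 196 → ξ = 172.1 mol.
Outlet (n = n₀ + ν ξ):
  H₂: 196 − 1(172.1) = 23.91
  O₂: 164.4 − 0.5(172.1) = 78.4
  N₂: 618.6 (inert)
  H₂O: 0 + 1(172.1) = 172.1

619 mol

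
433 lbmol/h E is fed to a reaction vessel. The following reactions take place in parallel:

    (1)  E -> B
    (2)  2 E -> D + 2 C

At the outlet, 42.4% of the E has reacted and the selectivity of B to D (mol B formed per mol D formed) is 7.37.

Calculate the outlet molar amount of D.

19.6 lbmol/h

Conversion of E: E consumed = 0.424 × 433 = 183.6 lbmol/h = 1ξ₁ + 2ξ₂.
Selectivity: 1ξ₁ / (1ξ₂) = 7.37 → ξ₁ = 7.37 ξ₂.
Substitute: (1·7.37 + 2) ξ₂ = 183.6 → ξ₂ = 19.59 lbmol/h, ξ₁ = 144.4 lbmol/h.
Outlet amounts (n = n₀ + Σ ν·ξ):
  E: 433 − 1(144.4) − 2(19.59) = 249.4
  B: 0 + 1(144.4) = 144.4
  D: 0 + 1(19.59) = 19.59
  C: 0 + 2(19.59) = 39.19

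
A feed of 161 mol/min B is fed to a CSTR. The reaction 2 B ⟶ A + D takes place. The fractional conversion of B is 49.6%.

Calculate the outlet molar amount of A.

B reacted = 0.496 × 161 = 79.86 mol/min; ν_B = −2, so ξ = 79.86/2 = 39.93 mol/min.
Outlet amounts (n = n₀ + ν ξ):
  B: 161 − 2(39.93) = 81.14
  A: 0 + 1(39.93) = 39.93
  D: 0 + 1(39.93) = 39.93

39.9 mol/min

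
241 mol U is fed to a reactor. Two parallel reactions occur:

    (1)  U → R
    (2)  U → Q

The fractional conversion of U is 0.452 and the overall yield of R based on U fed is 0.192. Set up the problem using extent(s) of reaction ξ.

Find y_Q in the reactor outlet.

Yield of R: 1ξ₁ / 241 = 0.192 → ξ₁ = 46.27 mol.
Conversion of U: 1ξ₁ + 1ξ₂ = 0.452 × 241 = 108.9 → ξ₂ = 62.66 mol.
Outlet amounts (n = n₀ + Σ ν·ξ):
  U: 241 − 1(46.27) − 1(62.66) = 132.1
  R: 0 + 1(46.27) = 46.27
  Q: 0 + 1(62.66) = 62.66
Total out = 241 mol; y_Q = 62.66 / 241 = 0.26.

0.26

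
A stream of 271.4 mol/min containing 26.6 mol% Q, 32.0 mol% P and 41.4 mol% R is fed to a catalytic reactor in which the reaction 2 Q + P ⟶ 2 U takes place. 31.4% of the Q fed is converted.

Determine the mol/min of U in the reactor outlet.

22.7 mol/min

Q reacted = 0.314 × 72.19 = 22.67 mol/min; ν_Q = −2, so ξ = 22.67/2 = 11.33 mol/min.
Outlet amounts (n = n₀ + ν ξ):
  Q: 72.19 − 2(11.33) = 49.52
  P: 86.85 − 1(11.33) = 75.51
  U: 0 + 2(11.33) = 22.67
  R: 112.4 (inert)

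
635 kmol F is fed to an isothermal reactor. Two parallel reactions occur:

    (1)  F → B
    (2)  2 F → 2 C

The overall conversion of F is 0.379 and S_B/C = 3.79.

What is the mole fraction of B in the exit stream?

Conversion of F: F consumed = 0.379 × 635 = 240.7 kmol = 1ξ₁ + 2ξ₂.
Selectivity: 1ξ₁ / (2ξ₂) = 3.79 → ξ₁ = 7.58 ξ₂.
Substitute: (1·7.58 + 2) ξ₂ = 240.7 → ξ₂ = 25.12 kmol, ξ₁ = 190.4 kmol.
Outlet amounts (n = n₀ + Σ ν·ξ):
  F: 635 − 1(190.4) − 2(25.12) = 394.3
  B: 0 + 1(190.4) = 190.4
  C: 0 + 2(25.12) = 50.24
Total out = 635 kmol; y_B = 190.4 / 635 = 0.2999.

0.3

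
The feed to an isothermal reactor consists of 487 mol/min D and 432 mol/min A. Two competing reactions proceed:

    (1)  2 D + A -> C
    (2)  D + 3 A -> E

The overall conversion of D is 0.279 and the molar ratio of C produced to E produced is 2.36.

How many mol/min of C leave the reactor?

56.1 mol/min

Conversion of D: D consumed = 0.279 × 487 = 135.9 mol/min = 2ξ₁ + 1ξ₂.
Selectivity: 1ξ₁ / (1ξ₂) = 2.36 → ξ₁ = 2.36 ξ₂.
Substitute: (2·2.36 + 1) ξ₂ = 135.9 → ξ₂ = 23.75 mol/min, ξ₁ = 56.06 mol/min.
Outlet amounts (n = n₀ + Σ ν·ξ):
  D: 487 − 2(56.06) − 1(23.75) = 351.1
  A: 432 − 1(56.06) − 3(23.75) = 304.7
  C: 0 + 1(56.06) = 56.06
  E: 0 + 1(23.75) = 23.75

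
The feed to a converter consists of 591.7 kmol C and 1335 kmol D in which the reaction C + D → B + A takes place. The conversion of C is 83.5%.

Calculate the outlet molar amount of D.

C reacted = 0.835 × 591.7 = 494.1 kmol; ν_C = −1, so ξ = 494.1/1 = 494.1 kmol.
Outlet amounts (n = n₀ + ν ξ):
  C: 591.7 − 1(494.1) = 97.63
  D: 1335 − 1(494.1) = 840.9
  B: 0 + 1(494.1) = 494.1
  A: 0 + 1(494.1) = 494.1

841 kmol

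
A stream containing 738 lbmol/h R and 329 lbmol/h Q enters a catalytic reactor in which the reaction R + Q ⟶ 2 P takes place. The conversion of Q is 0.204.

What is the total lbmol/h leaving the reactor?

Q reacted = 0.204 × 329 = 67.12 lbmol/h; ν_Q = −1, so ξ = 67.12/1 = 67.12 lbmol/h.
Outlet amounts (n = n₀ + ν ξ):
  R: 738 − 1(67.12) = 670.9
  Q: 329 − 1(67.12) = 261.9
  P: 0 + 2(67.12) = 134.2
Total out = 670.9 + 261.9 + 134.2 = 1067 lbmol/h.

1070 lbmol/h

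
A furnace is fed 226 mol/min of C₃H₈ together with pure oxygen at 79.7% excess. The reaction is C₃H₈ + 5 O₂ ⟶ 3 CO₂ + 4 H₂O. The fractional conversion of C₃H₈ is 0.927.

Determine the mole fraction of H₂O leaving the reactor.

Stoichiometric O₂ = 5 × 226 = 1130 mol/min; O₂ fed = 1130 × 1.797 = 2031 mol/min.
Fuel reacted = 0.927 × 226 → ξ = 209.5 mol/min.
Outlet (n = n₀ + ν ξ):
  C₃H₈: 226 − 1(209.5) = 16.5
  O₂: 2031 − 5(209.5) = 983.1
  CO₂: 0 + 3(209.5) = 628.5
  H₂O: 0 + 4(209.5) = 838
Total out = 2466 mol/min; y_H₂O = 838 / 2466 = 0.3398.

0.34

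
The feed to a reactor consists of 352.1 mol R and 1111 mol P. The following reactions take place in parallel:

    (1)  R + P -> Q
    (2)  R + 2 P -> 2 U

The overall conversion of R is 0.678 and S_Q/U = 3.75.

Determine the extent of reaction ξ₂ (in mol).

Conversion of R: R consumed = 0.678 × 352.1 = 238.7 mol = 1ξ₁ + 1ξ₂.
Selectivity: 1ξ₁ / (2ξ₂) = 3.75 → ξ₁ = 7.5 ξ₂.
Substitute: (1·7.5 + 1) ξ₂ = 238.7 → ξ₂ = 28.09 mol, ξ₁ = 210.6 mol.
Outlet amounts (n = n₀ + Σ ν·ξ):
  R: 352.1 − 1(210.6) − 1(28.09) = 113.4
  P: 1111 − 1(210.6) − 2(28.09) = 844.2
  Q: 0 + 1(210.6) = 210.6
  U: 0 + 2(28.09) = 56.17

ξ₂ = 28.1 mol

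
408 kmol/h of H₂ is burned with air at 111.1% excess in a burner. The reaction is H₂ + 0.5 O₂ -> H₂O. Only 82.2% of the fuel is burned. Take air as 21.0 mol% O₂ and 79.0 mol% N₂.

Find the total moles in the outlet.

2290 kmol/h

Stoichiometric O₂ = 0.5 × 408 = 204 kmol/h; O₂ fed = 204 × 2.111 = 430.6 kmol/h.
N₂ fed = 430.6 × 79/21 = 1620 kmol/h.
Fuel reacted = 0.822 × 408 → ξ = 335.4 kmol/h.
Outlet (n = n₀ + ν ξ):
  H₂: 408 − 1(335.4) = 72.62
  O₂: 430.6 − 0.5(335.4) = 263
  N₂: 1620 (inert)
  H₂O: 0 + 1(335.4) = 335.4
Total out = 72.62 + 263 + 1620 + 335.4 = 2291 kmol/h.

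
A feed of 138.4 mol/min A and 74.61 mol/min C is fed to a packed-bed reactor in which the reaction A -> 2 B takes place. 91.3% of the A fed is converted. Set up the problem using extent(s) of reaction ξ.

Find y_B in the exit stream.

0.745

A reacted = 0.913 × 138.4 = 126.4 mol/min; ν_A = −1, so ξ = 126.4/1 = 126.4 mol/min.
Outlet amounts (n = n₀ + ν ξ):
  A: 138.4 − 1(126.4) = 12.04
  B: 0 + 2(126.4) = 252.7
  C: 74.61 (inert)
Total out = 339.4 mol/min; y_B = 252.7 / 339.4 = 0.7447.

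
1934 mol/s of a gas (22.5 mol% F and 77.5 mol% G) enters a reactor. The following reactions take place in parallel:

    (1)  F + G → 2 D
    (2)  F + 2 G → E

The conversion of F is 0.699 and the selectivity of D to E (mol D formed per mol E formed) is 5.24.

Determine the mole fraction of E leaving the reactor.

Conversion of F: F consumed = 0.699 × 435.1 = 304.2 mol/s = 1ξ₁ + 1ξ₂.
Selectivity: 2ξ₁ / (1ξ₂) = 5.24 → ξ₁ = 2.62 ξ₂.
Substitute: (1·2.62 + 1) ξ₂ = 304.2 → ξ₂ = 84.02 mol/s, ξ₁ = 220.1 mol/s.
Outlet amounts (n = n₀ + Σ ν·ξ):
  F: 435.1 − 1(220.1) − 1(84.02) = 131
  G: 1499 − 1(220.1) − 2(84.02) = 1111
  D: 0 + 2(220.1) = 440.3
  E: 0 + 1(84.02) = 84.02
Total out = 1766 mol/s; y_E = 84.02 / 1766 = 0.04758.

0.0476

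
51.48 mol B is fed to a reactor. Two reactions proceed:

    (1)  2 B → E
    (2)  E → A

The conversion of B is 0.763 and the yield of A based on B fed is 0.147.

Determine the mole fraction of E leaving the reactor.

0.379

Conversion of B: B consumed = 2ξ₁ = 0.763 × 51.48 → ξ₁ = 19.64 mol.
Yield of A: 1ξ₂ / 51.48 = 0.147 → ξ₂ = 7.568 mol.
Outlet amounts (n = n₀ + Σ ν·ξ):
  B: 51.48 − 2(19.64) = 12.2
  E: 0 + 1(19.64) − 1(7.568) = 12.07
  A: 0 + 1(7.568) = 7.568
Total out = 31.84 mol; y_E = 12.07 / 31.84 = 0.3791.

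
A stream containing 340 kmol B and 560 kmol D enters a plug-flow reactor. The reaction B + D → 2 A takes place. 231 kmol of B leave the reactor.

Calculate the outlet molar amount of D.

For B: n = n₀ − 1ξ → 231 = 340 − 1ξ, giving ξ = 109 kmol.
Outlet amounts (n = n₀ + ν ξ):
  B: 340 − 1(109) = 231
  D: 560 − 1(109) = 451
  A: 0 + 2(109) = 218

451 kmol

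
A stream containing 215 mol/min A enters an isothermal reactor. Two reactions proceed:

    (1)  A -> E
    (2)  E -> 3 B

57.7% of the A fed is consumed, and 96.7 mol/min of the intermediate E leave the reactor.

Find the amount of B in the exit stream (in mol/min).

82.1 mol/min

Conversion of A: A consumed = 1ξ₁ = 0.577 × 215 → ξ₁ = 124.1 mol/min.
E balance: n_E = 0 + 1ξ₁ − 1ξ₂ = 96.7 → ξ₂ = (1·124.1 − 96.7)/1 = 27.35 mol/min.
Outlet amounts (n = n₀ + Σ ν·ξ):
  A: 215 − 1(124.1) = 90.95
  E: 0 + 1(124.1) − 1(27.35) = 96.7
  B: 0 + 3(27.35) = 82.06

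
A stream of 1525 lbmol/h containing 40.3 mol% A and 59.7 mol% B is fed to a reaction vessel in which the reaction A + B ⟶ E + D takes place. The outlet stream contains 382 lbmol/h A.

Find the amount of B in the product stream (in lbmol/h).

For A: n = n₀ − 1ξ → 382 = 614.6 − 1ξ, giving ξ = 232.6 lbmol/h.
Outlet amounts (n = n₀ + ν ξ):
  A: 614.6 − 1(232.6) = 382
  B: 910.4 − 1(232.6) = 677.9
  E: 0 + 1(232.6) = 232.6
  D: 0 + 1(232.6) = 232.6

678 lbmol/h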